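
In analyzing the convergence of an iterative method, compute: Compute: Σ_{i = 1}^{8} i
Using formula: Σ i^1=n(n + 1)/2=8·9/2=36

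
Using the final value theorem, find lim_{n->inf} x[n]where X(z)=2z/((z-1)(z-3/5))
Final value theorem: lim x[n] = lim_{z->1} (z-1) * X(z)
(z-1) * X(z) = 2z/(z-3/5)
As z->1: 2/(1-3/5) = 2/(2/5) = 5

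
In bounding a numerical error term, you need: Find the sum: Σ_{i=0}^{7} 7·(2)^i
Geometric series: S = a(1 - r^n)/(1 - r)
a = 7, r = 2, n = 8
S = 7(1-256)/-1 = 1785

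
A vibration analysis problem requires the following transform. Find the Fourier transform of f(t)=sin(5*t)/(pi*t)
sin(W*t)/(pi*t) = (W/pi)*sinc(W*t/pi) is the impulse response of the ideal low-pass filter with cutoff W (here W = 5).
Its Fourier transform is a rectangular function:
F(omega) = 1 for |omega| < 5, 0 otherwise

Answer: rect(omega/10) [i.e., 1 for |omega| < 5, 0 otherwise]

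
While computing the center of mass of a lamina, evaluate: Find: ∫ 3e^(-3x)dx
Since d/dx[e^(-3x)] = -3e^(-3x), we get -1 e^(-3x) + C

Answer: -e^(-3x) + C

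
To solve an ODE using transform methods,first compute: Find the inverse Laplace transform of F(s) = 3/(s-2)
L^(-1){3/(s-a)} = c·e^(at)
Here a = 2, c = 3

Answer: 3e^(2t)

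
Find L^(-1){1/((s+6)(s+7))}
Partial fractions: 1/((s+6)(s+7))=A/(s+6)+B/(s+7)
Cover-up: A=1/(s+7)|_{s=-6}=1; B=1/(s+6)|_{s=-7}=-1
L^(-1)=e^(-6t) - e^(-7t)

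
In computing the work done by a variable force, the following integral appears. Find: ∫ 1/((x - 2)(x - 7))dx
Partial fractions: 1/((x-2)(x-7)) = A/(x-2)+B/(x-7)
A = -1/5, B = 1/5
∫ [-1/5· 1/(x-2)+1/5· 1/(x-7)] dx
= (1/5)[ln|x-7| - ln|x-2|]+C

Answer: (1/5)·ln|(x-7)/(x-2)|+C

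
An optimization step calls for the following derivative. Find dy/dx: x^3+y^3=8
Differentiate: 3x^2 + 3y^2·(dy/dx) = 0
dy/dx = -3x^2/(3y^2)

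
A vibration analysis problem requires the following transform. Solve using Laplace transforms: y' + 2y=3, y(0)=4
Take L of both sides: sY(s) - 4 + 2Y(s) = 3/s
Y(s)(s + 2) = 3/s + 4
Y(s) = 3/(s(s + 2)) + 4/(s + 2)
Partial fractions: 3/(s(s + 2)) = (3/2)/s - (3/2)/(s + 2)
So Y(s) = (3/2)/s + (5/2)/(s + 2)
Inverse transform (L^(-1){1/s} = 1, L^(-1){1/(s + 2)} = e^(-2t)):

Answer: y(t) = 3/2 + (5/2)·e^(-2t)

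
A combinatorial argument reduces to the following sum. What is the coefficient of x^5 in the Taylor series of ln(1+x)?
ln(1+x) = Σ (-1)^(n+1) x^n/n
Coefficient of x^5 = (-1)^6/5 = 1/5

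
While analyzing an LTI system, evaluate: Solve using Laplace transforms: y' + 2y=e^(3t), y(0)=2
Take L: sY - 2 + 2Y=1/(s-3)
Y(s + 2)=1/(s-3) + 2
Y=1/((s-3)(s + 2)) + 2/(s + 2)
Partial fractions: 1/((s-3)(s + 2))=(1/5)/(s-3) - (1/5)/(s + 2)
So Y=(1/5)/(s-3) + (9/5)/(s + 2)
Inverse Laplace transform (L^(-1){1/(s-3)}=e^(3t), L^(-1){1/(s + 2)}=e^(-2t)):

Answer: y(t)=(1/5)·e^(3t) + (9/5)·e^(-2t)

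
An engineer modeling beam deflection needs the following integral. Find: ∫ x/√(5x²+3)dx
Let u=5x² + 3, du=10x dx
∫ (1/10)·u^(-1/2) du=√u/5 + C

Answer: √(5x² + 3)/5 + C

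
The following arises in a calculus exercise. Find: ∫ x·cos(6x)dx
By parts: u = x, dv = cos(6x) dx
du = dx, v = sin(6x)/6
= x·sin(6x)/6 + cos(6x)/6² + C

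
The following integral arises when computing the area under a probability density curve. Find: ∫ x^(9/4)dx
Power rule: ∫ x^(9/4) dx=x^(13/4)/(13/4)+C

Answer: (4/13)·x^(13/4)+C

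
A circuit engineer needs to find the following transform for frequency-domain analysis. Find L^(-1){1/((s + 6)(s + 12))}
Partial fractions: 1/((s + 6)(s + 12)) = A/(s + 6) + B/(s + 12)
Cover-up: A = 1/(s + 12)|_{s = -6} = 1/6; B = 1/(s + 6)|_{s = -12} = -1/6
L^(-1) = (1/6)e^(-6t) - (1/6)e^(-12t)

Answer: (1/6)(e^(-6t) - e^(-12t))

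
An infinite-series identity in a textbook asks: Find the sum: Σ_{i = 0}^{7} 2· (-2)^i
Geometric series: S=a(1 - r^n)/(1 - r)
a=2, r=-2, n=8
S=2(1 - 256)/3=-170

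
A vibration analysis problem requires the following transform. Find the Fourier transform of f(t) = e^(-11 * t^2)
The Fourier transform of a Gaussian e^(-a * t^2) is sqrt(pi/a) * e^(-omega^2/(4a)).
With a=11: F(omega)=sqrt(pi/11) * e^(-omega^2/44)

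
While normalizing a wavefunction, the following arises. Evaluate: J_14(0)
J_n(0)=0 for all n > 0 (Bessel function of first kind)
J_14(0)=0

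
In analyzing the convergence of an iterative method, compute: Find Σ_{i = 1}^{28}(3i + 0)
=3·Σ i+0·28=3·406+0=1218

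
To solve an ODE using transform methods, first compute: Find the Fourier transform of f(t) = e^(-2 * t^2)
The Fourier transform of a Gaussian e^(-a * t^2) is sqrt(pi/a) * e^(-omega^2/(4a)).
With a=2: F(omega)=sqrt(pi/2) * e^(-omega^2/8)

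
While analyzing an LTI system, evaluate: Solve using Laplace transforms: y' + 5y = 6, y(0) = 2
Take L of both sides: sY(s)-2+5Y(s) = 6/s
Y(s)(s+5) = 6/s+2
Y(s) = 6/(s(s+5))+2/(s+5)
Partial fractions: 6/(s(s+5)) = (6/5)/s - (6/5)/(s+5)
So Y(s) = (6/5)/s+(4/5)/(s+5)
Inverse transform (L^(-1){1/s} = 1, L^(-1){1/(s+5)} = e^(-5t)):

Answer: y(t) = 6/5+(4/5)·e^(-5t)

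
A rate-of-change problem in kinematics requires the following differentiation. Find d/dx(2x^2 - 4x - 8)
Power rule: d/dx(ax^n) = n·a·x^(n-1)
Term by term: 4·x - 4

Answer: 4x - 4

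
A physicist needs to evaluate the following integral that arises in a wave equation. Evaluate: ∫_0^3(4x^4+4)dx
Step 1: Find antiderivative F(x) = (4/5)x^5 + 4x
Step 2: F(3) - F(0) = 1032/5 - (0) = 1032/5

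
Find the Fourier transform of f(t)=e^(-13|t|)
Using the standard pair: F{e^(-a|t|)} = 2a/(a^2+omega^2)
With a = 13: F(omega) = 26/(169+omega^2)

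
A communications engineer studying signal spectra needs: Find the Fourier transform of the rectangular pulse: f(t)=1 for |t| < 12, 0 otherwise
F(omega)=integral from -12 to 12 of e^(-j*omega*t) dt
=2*sin(12*omega)/omega=24*sinc(12*omega/pi)

Answer: 2*sin(12*omega)/omega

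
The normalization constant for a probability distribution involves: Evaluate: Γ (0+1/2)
Γ(1/2)=√π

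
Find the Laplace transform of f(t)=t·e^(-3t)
L{t·e^(at)}=1/(s-a)²
L{t·e^(-3t)}=1/(s+3)²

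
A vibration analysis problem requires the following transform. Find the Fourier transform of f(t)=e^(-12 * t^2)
The Fourier transform of a Gaussian e^(-a * t^2) is sqrt(pi/a) * e^(-omega^2/(4a)).
With a=12: F(omega)=sqrt(pi/12) * e^(-omega^2/48)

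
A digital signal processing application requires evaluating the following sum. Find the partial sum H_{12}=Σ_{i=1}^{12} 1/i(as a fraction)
H_12 = 1+1/2+1/3+...+1/12
= 86021/27720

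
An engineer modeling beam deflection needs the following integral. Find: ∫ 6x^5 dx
Using power rule: ∫ 6x^5 dx=6/6 x^6+C=x^6+C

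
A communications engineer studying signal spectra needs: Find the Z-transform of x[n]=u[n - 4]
Using the time-shift property: Z{u[n-4]} = z^(-4) * z/(z-1)
= z^(-3)/(z-1)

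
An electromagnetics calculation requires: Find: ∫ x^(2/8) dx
Power rule: ∫ x^(1/4) dx = x^(5/4)/(5/4) + C

Answer: (4/5)·x^(5/4) + C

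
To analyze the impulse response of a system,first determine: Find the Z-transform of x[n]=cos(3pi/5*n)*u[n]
Z{cos(w0*n)*u[n]}=z(z - cos(w0))/(z^2 - 2z*cos(w0) + 1)
With w0=3pi/5: X(z)=z(z - cos(3pi/5))/(z^2 - 2z*cos(3pi/5) + 1)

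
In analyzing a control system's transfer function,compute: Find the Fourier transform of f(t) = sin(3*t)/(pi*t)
sin(W * t)/(pi * t) = (W/pi) * sinc(W * t/pi) is the impulse response of the ideal low-pass filter with cutoff W (here W = 3).
Its Fourier transform is a rectangular function:
F(omega) = 1 for |omega| < 3, 0 otherwise

Answer: rect(omega/6) [i.e., 1 for |omega| < 3, 0 otherwise]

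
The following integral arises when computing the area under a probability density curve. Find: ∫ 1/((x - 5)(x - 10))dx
Partial fractions: 1/((x-5)(x-10))=A/(x-5) + B/(x-10)
A=-1/5, B=1/5
∫ [-1/5· 1/(x-5) + 1/5· 1/(x-10)] dx
=(1/5)[ln|x-10| - ln|x-5|] + C

Answer: (1/5)·ln|(x-10)/(x-5)| + C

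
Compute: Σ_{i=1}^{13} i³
Using formula: Σ i^3 = [n(n+1)/2]² = [13·14/2]² = 8281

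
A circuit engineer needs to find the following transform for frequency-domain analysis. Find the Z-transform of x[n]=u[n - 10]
Using the time-shift property: Z{u[n-10]}=z^(-10)*z/(z-1)
=z^(-9)/(z-1)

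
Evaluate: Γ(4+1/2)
Γ(n+1/2) = (2n)!√π/(4^n·n!)
= 40320√π/(256·24) = (105/16)·√π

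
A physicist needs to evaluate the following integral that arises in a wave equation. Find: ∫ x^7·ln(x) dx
By parts: u=ln(x), dv=x^7 dx
du=1/x dx, v=x^8/8
=x^8·ln(x)/8 - ∫ x^7/8 dx
=x^8·ln(x)/8 - x^8/64 + C

Answer: x^8(ln(x)/8 - 1/64) + C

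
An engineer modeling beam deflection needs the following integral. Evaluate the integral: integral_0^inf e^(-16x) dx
integral_0^inf e^(-16x) dx = [-1/16*e^(-16x)]_0^inf
= 0 - (-1/16) = 1/16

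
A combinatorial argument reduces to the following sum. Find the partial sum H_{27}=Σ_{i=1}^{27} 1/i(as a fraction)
H_27=1+1/2+1/3+...+1/27
=312536252003/80313433200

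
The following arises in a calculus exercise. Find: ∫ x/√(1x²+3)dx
Let u = x² + 3, du = 2x dx
∫ (1/2)·u^(-1/2) du = √u + C

Answer: √(x² + 3) + C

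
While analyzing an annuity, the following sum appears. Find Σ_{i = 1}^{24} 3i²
=3·n(n+1)(2n+1)/6=3·24·25·49/6=14700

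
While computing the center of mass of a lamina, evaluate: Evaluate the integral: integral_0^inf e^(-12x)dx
integral_0^inf e^(-12x) dx=[-1/12*e^(-12x)]_0^inf
=0 - (-1/12)=1/12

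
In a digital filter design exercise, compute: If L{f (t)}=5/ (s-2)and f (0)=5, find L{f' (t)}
L{f'(t)}=s·F(s) - f(0)=5s/(s-2)-5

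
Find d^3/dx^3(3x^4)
Apply power rule 3 times:
d^1: 12x^3
d^2: 36x^2
d^3: 72x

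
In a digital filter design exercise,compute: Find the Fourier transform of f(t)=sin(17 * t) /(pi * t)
sin(W*t)/(pi*t) = (W/pi)*sinc(W*t/pi) is the impulse response of the ideal low-pass filter with cutoff W (here W = 17).
Its Fourier transform is a rectangular function:
F(omega) = 1 for |omega| < 17, 0 otherwise

Answer: rect(omega/34) [i.e., 1 for |omega| < 17, 0 otherwise]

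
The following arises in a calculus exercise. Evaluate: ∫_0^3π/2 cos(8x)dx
Antiderivative: sin(8x)/8
Evaluate at bounds: [sin(8·3π/2)/8] - [sin(8·0)/8]
= ((0) - (0))/8 = 0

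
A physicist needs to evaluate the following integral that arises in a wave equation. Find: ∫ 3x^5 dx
Using power rule: ∫ 3x^5 dx=3/6 x^6+C=(1/2)x^6+C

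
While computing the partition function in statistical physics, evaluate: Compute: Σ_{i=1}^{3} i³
Using formula: Σ i^3=[n(n + 1)/2]²=[3·4/2]²=36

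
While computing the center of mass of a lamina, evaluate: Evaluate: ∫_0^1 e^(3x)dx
Antiderivative: (1/3)e^(3x)
Evaluate: (1/3)(e^3 - 1)

Answer: (e^3 - 1)/3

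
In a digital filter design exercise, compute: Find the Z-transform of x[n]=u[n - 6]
Using the time-shift property: Z{u[n-6]}=z^(-6) * z/(z-1)
=z^(-5)/(z-1)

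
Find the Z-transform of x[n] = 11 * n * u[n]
Z{n * u[n]}=z/(z-1)^2
By linearity: Z{11 * n * u[n]}=11z/(z-1)^2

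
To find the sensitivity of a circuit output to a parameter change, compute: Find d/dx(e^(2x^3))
Chain rule: d/dx[e^u]=e^u · u' where u=2x^3
u'=6x^2

Answer: 6x^2·e^(2x^3)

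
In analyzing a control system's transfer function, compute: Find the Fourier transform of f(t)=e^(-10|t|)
Using the standard pair: F{e^(-a|t|)} = 2a/(a^2+omega^2)
With a = 10: F(omega) = 20/(100+omega^2)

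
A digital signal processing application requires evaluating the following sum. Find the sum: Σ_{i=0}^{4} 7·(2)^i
Geometric series: S = a(1 - r^n)/(1 - r)
a = 7, r = 2, n = 5
S = 7(1-32)/-1 = 217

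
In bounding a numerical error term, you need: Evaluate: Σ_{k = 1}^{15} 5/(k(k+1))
Partial fractions: 5/(k(k+1)) = 5/k - 5/(k+1)
Telescoping sum: 5(1-1/16) = 5·15/16

Answer: 75/16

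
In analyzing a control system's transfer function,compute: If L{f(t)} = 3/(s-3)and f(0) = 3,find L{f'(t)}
L{f'(t)} = s·F(s) - f(0) = 3s/(s-3) - 3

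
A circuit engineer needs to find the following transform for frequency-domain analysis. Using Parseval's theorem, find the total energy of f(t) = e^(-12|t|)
Parseval's theorem: E = integral |f(t)|^2 dt = (1/2pi) integral |F(omega)|^2 domega
E = integral_{-inf}^{inf} e^(-24|t|) dt = 2*integral_0^inf e^(-24t) dt = 2/(2*12) = 1/12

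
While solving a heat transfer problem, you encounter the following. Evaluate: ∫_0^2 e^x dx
Antiderivative: e^x
Evaluate: (e^2 - 1)

Answer: e^2 - 1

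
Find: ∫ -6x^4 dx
Using power rule: ∫ -6x^4 dx = -6/5 x^5+C = (-6/5)x^5+C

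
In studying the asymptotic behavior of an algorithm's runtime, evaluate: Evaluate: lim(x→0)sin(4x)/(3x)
L'Hôpital (0/0): lim 4cos(4x)/3=4/3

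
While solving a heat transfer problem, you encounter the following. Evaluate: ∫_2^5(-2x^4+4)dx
Step 1: Find antiderivative F(x)=(-2/5)x^5 + 4x
Step 2: F(5) - F(2)=-1230 - (-24/5)=-6126/5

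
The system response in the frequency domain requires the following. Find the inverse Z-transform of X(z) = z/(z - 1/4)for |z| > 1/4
Standard pair: z/(z-a) <-> a^n * u[n] for causal signals
With a = 1/4: x[n] = (1/4)^n * u[n]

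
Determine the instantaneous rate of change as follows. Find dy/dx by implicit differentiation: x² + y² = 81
Differentiate both sides: 2x+2y·(dy/dx) = 0
Solve: dy/dx = -2x/(2y) = -x/y

Answer: dy/dx = -x/y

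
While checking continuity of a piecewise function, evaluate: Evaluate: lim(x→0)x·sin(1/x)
Squeeze theorem: -|x| ≤ x·sin(1/x) ≤ |x|
Since x → 0 as x → 0, by squeeze theorem the limit is 0

Answer: 0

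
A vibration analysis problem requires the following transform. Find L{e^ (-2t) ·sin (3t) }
First shifting: L{e^(at)f(t)}=F(s-a)
L{sin(3t)}=3/(s² + 9)
Shift: 3/((s + 2)² + 9)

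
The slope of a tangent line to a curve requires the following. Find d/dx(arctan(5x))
d/dx[arctan(u)]=u'/(1+u²), u=5x, u'=5

Answer: 5/(1+25x²)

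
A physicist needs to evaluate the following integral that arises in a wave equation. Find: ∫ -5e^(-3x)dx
Since d/dx[e^(-3x)]=-3e^(-3x), we get 5/3 e^(-3x)+C

Answer: (5/3)e^(-3x)+C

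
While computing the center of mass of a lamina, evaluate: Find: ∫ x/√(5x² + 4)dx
Let u=5x²+4, du=10x dx
∫ (1/10)·u^(-1/2) du=√u/5+C

Answer: √(5x²+4)/5+C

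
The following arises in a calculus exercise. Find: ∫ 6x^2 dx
Using power rule: ∫ 6x^2 dx = 6/3 x^3+C = 2x^3+C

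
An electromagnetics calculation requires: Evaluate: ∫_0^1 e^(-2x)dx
Antiderivative: (1/(-2))e^(-2x)
Evaluate: (1/(-2))(e^-2-1)

Answer: (e^-2-1)/(-2)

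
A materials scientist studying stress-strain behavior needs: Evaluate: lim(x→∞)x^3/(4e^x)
Apply L'Hôpital 3 times (∞/∞ each time):
Eventually get 3!/(4e^x) → 0

Answer: 0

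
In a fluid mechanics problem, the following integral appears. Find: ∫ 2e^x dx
Since d/dx[e^x] = + e^x, we get 2e^x + C

Answer: 2e^x + C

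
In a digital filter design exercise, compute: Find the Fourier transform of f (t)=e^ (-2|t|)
Using the standard pair: F{e^(-a|t|)}=2a/(a^2 + omega^2)
With a=2: F(omega)=4/(4 + omega^2)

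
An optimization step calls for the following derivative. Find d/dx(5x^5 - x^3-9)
Power rule: d/dx(ax^n) = n·a·x^(n-1)
Term by term: 25·x^4-3·x^2

Answer: 25x^4-3x^2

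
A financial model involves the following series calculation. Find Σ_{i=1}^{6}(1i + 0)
= 1·Σ i+0·6 = 1·21+0 = 21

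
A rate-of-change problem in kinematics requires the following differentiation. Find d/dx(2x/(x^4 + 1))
Quotient rule: (f/g)' = (f'g - fg')/g²
f = 2x, f' = 2
g = x^4 + 1, g' = 4x^3

Answer: (2·(x^4 + 1) - 8x^4)/(x^4 + 1)²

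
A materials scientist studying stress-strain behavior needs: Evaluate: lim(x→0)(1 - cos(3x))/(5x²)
Using 1-cos(u) ≈ u²/2 for small u:
(1-cos(3x)) ≈ (3x)²/2 = 9x²/2
So limit = 9/(2·5) = 9/10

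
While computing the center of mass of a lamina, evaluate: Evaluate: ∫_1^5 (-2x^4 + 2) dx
Step 1: Find antiderivative F(x)=(-2/5)x^5 + 2x
Step 2: F(5) - F(1)=-1240 - (8/5)=-6208/5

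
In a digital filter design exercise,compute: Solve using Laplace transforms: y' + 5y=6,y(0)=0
Take L of both sides: sY(s) - 0 + 5Y(s) = 6/s
Y(s)(s + 5) = 6/s + 0
Y(s) = 6/(s(s + 5)) + 0/(s + 5)
Partial fractions: 6/(s(s + 5)) = (6/5)/s - (6/5)/(s + 5)
So Y(s) = (6/5)/s - (6/5)/(s + 5)
Inverse transform (L^(-1){1/s} = 1, L^(-1){1/(s + 5)} = e^(-5t)):

Answer: y(t) = 6/5 - (6/5)·e^(-5t)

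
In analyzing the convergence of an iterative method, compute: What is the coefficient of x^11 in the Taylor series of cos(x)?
cos(x) has only even powers. Coefficient of x^11=0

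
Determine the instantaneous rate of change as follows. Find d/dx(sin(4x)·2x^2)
Product rule: (fg)' = f'g+fg'
f = sin(4x), f' = 4·cos(4x)
g = 2x^2, g' = 4x

Answer: 8·cos(4x)·x^2+4·sin(4x)·x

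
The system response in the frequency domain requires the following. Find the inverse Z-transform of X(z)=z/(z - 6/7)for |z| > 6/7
Standard pair: z/(z-a) <-> a^n*u[n] for causal signals
With a = 6/7: x[n] = (6/7)^n*u[n]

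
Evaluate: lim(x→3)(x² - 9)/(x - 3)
Factor: (x² - 9) = (x-3)(x+3)
Cancel (x-3): lim(x→3) (x+3) = 6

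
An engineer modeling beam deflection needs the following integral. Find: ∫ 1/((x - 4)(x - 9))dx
Partial fractions: 1/((x-4)(x-9)) = A/(x-4)+B/(x-9)
A = -1/5, B = 1/5
∫ [-1/5· 1/(x-4)+1/5· 1/(x-9)] dx
= (1/5)[ln|x-9| - ln|x-4|]+C

Answer: (1/5)·ln|(x-9)/(x-4)|+C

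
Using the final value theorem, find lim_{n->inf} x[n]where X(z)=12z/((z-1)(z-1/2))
Final value theorem: lim x[n]=lim_{z->1} (z-1) * X(z)
(z-1) * X(z)=12z/(z-1/2)
As z->1: 12/(1 - 1/2)=12/(1/2)=24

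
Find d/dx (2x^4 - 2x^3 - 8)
Power rule: d/dx(ax^n)=n·a·x^(n-1)
Term by term: 8·x^3 - 6·x^2

Answer: 8x^3 - 6x^2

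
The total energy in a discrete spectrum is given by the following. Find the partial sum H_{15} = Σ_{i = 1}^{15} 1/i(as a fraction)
H_15=1+1/2+1/3+...+1/15
=1195757/360360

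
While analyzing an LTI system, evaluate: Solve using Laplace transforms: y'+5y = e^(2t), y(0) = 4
Take L: sY - 4 + 5Y = 1/(s-2)
Y(s + 5) = 1/(s-2) + 4
Y = 1/((s-2)(s + 5)) + 4/(s + 5)
Partial fractions: 1/((s-2)(s + 5)) = (1/7)/(s-2) - (1/7)/(s + 5)
So Y = (1/7)/(s-2) + (27/7)/(s + 5)
Inverse Laplace transform (L^(-1){1/(s-2)} = e^(2t), L^(-1){1/(s + 5)} = e^(-5t)):

Answer: y(t) = (1/7)·e^(2t) + (27/7)·e^(-5t)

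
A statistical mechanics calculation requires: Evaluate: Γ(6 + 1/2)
Γ(n+1/2)=(2n)!√π/(4^n·n!)
=479001600√π/(4096·720)=(10395/64)·√π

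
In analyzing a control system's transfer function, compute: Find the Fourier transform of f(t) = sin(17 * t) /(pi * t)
sin(W * t)/(pi * t) = (W/pi) * sinc(W * t/pi) is the impulse response of the ideal low-pass filter with cutoff W (here W = 17).
Its Fourier transform is a rectangular function:
F(omega) = 1 for |omega| < 17, 0 otherwise

Answer: rect(omega/34) [i.e., 1 for |omega| < 17, 0 otherwise]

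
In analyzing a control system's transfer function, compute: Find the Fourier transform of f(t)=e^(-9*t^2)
The Fourier transform of a Gaussian e^(-a * t^2) is sqrt(pi/a) * e^(-omega^2/(4a)).
With a = 9: F(omega) = sqrt(pi)/3 * e^(-omega^2/36)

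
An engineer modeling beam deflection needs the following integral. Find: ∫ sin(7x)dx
Using substitution u = 7x: ∫ sin(u) du/7 = -cos(u)/7 + C

Answer: (-1/7)cos(7x) + C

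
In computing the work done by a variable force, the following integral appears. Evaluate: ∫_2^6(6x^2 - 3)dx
Step 1: Find antiderivative F(x) = 2x^3 - 3x
Step 2: F(6) - F(2) = 414 - (10) = 404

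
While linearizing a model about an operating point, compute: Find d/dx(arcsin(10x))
d/dx[arcsin(u)]=u'/√(1-u²), u=10x, u'=10

Answer: 10/√(1 - 100x²)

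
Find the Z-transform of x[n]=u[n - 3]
Using the time-shift property: Z{u[n-3]}=z^(-3) * z/(z-1)
=z^(-2)/(z-1)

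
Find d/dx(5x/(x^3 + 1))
Quotient rule: (f/g)' = (f'g - fg')/g²
f = 5x, f' = 5
g = x^3+1, g' = 3x^2

Answer: (5·(x^3+1)-15x^3)/(x^3+1)²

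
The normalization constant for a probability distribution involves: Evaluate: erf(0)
erf(0)=0 (error function is odd and erf(0)=0 by definition)

Answer: 0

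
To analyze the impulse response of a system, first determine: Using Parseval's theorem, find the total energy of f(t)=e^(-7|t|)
Parseval's theorem: E=integral |f(t)|^2 dt=(1/2pi) integral |F(omega)|^2 domega
E=integral_{-inf}^{inf} e^(-14|t|) dt=2 * integral_0^inf e^(-14t) dt=2/(2 * 7)=1/7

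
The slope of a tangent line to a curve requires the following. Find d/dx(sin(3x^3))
Chain rule: d/dx[sin(u)] = cos(u)·u' where u = 3x^3
u' = 9x^2

Answer: 9x^2·cos(3x^3)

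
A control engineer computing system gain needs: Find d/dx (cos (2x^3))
Chain rule: d/dx[cos(u)] = -sin(u)·u' where u = 2x^3
u' = 6x^2

Answer: -6x^2·sin(2x^3)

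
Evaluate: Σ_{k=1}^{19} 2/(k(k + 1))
Partial fractions: 2/(k(k + 1)) = 2/k - 2/(k + 1)
Telescoping sum: 2(1 - 1/20) = 2·19/20

Answer: 19/10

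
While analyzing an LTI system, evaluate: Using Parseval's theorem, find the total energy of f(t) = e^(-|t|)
Parseval's theorem: E=integral |f(t)|^2 dt=(1/2pi) integral |F(omega)|^2 domega
E=integral_{-inf}^{inf} e^(-2|t|) dt=2*integral_0^inf e^(-2t) dt=2/(2*1)=1/1

Answer: 1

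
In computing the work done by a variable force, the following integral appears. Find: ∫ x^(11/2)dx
Power rule: ∫ x^(11/2) dx=x^(13/2)/(13/2) + C

Answer: (2/13)·x^(13/2) + C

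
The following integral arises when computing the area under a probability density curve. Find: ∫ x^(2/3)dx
Power rule: ∫ x^(2/3) dx=x^(5/3)/(5/3) + C

Answer: (3/5)·x^(5/3) + C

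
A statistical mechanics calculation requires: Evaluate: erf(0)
erf(0)=0 (error function is odd and erf(0)=0 by definition)

Answer: 0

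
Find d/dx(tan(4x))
Chain rule: d/dx[tan(u)]=sec²(u)·u' where u=4x
u'=4

Answer: 4·sec²(4x)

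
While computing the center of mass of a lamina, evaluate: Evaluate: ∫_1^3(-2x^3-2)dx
Step 1: Find antiderivative F(x) = (-1/2)x^4-2x
Step 2: F(3) - F(1) = -93/2 - (-5/2) = -44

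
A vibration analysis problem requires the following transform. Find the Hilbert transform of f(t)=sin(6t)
The Hilbert transform shifts each frequency component by -pi/2.
H{sin(wt)}=-cos(wt)
With w=6: H{sin(6t)}=-cos(6t)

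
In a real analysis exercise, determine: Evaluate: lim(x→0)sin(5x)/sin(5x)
sin(u) ≈ u for small u:
sin(5x)/sin(5x) ≈ 5x/(5x) = 5/5

Answer: 1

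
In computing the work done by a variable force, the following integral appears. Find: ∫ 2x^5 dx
Using power rule: ∫ 2x^5 dx=2/6 x^6+C=(1/3)x^6+C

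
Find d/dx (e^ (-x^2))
Chain rule: d/dx[e^u] = e^u · u' where u = -x^2
u' = -2x

Answer: -2x·e^(-x^2)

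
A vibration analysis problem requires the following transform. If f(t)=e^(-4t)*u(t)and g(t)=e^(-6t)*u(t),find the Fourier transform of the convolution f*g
By the convolution theorem: F{f*g} = F(omega)*G(omega)
F(omega) = 1/(4 + j*omega), G(omega) = 1/(6 + j*omega)
F{f*g} = 1/((4 + j*omega)(6 + j*omega))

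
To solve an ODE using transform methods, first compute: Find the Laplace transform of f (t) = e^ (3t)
L{e^(at)}=1/(s-a)
L{e^(3t)}=1/(s-3)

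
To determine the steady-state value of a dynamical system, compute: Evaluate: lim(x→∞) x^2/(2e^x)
Apply L'Hôpital 2 times (∞/∞ each time):
Eventually get 2!/(2e^x) → 0

Answer: 0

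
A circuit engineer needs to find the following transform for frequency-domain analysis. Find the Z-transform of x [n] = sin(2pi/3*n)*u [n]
Z{sin(w0*n)*u[n]}=z*sin(w0)/(z^2 - 2z*cos(w0) + 1)
With w0=2pi/3: X(z)=z*sin(2pi/3)/(z^2 - 2z*cos(2pi/3) + 1)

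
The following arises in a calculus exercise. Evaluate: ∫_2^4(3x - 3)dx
Step 1: Find antiderivative F(x) = (3/2)x^2-3x
Step 2: F(4) - F(2) = 12 - (0) = 12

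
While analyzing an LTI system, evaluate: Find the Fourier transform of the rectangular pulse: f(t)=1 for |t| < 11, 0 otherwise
F(omega)=integral from -11 to 11 of e^(-j * omega * t) dt
=2 * sin(11 * omega)/omega=22 * sinc(11 * omega/pi)

Answer: 2 * sin(11 * omega)/omega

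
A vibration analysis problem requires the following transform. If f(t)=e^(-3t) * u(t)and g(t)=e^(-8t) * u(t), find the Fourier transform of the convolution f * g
By the convolution theorem: F{f * g} = F(omega) * G(omega)
F(omega) = 1/(3 + j * omega), G(omega) = 1/(8 + j * omega)
F{f * g} = 1/((3 + j * omega)(8 + j * omega))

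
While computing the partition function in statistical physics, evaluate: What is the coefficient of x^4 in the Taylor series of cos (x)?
cos(x) = Σ (-1)^k x^(2k)/(2k)!
For x^4: (-1)^2/4! = 1/24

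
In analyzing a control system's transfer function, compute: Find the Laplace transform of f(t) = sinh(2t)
L{sinh(at)}=a/(s²-a²)
L{sinh(2t)}=2/(s²-4)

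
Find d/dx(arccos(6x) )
d/dx[arccos(u)] = -u'/√(1-u²), u = 6x, u' = 6

Answer: -6/√(1 - 36x²)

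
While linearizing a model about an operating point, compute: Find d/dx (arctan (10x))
d/dx[arctan(u)] = u'/(1+u²), u = 10x, u' = 10

Answer: 10/(1+100x²)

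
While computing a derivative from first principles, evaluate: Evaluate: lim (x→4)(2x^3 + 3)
Polynomial is continuous, so substitute x=4:
2·4^3 + 3=131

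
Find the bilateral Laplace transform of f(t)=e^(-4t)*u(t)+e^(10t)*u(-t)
For e^(-4t)*u(t): L = 1/(s+4), Re(s) > -4
For e^(10t)*u(-t): L = -1/(s-10), Re(s) < 10
Combined: F(s) = 1/(s+4)-1/(s-10), -4 < Re(s) < 10

Answer: 1/(s+4)-1/(s-10), ROC: -4 < Re(s) < 10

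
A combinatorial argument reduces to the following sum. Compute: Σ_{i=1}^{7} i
Using formula: Σ i^1=n(n+1)/2=7·8/2=28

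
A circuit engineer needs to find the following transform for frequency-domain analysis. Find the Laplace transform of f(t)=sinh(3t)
L{sinh(at)} = a/(s²-a²)
L{sinh(3t)} = 3/(s²-9)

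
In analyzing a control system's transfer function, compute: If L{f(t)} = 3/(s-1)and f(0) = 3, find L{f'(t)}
L{f'(t)} = s·F(s) - f(0) = 3s/(s-1)-3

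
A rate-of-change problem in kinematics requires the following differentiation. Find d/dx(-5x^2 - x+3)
Power rule: d/dx(ax^n)=n·a·x^(n-1)
Term by term: -10·x - 1

Answer: -10x - 1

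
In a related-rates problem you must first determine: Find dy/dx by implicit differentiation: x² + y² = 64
Differentiate both sides: 2x + 2y·(dy/dx)=0
Solve: dy/dx=-2x/(2y)=-x/y

Answer: dy/dx=-x/y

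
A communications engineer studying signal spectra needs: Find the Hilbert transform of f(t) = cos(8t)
The Hilbert transform shifts each frequency component by -pi/2.
H{cos(wt)}=sin(wt)
With w=8: H{cos(8t)}=sin(8t)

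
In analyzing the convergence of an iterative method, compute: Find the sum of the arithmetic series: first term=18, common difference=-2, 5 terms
Last term: a_n = 18 + (5 - 1)·-2 = 10
Sum = n(a_1 + a_n)/2 = 5(18 + 10)/2 = 70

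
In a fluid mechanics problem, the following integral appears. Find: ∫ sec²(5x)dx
Since d/dx[tan(5x)]=5sec²(5x), integral=tan(5x)/5+C

Answer: (1/5)tan(5x)+C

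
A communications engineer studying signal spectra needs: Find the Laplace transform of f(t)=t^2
L{t^n}=n!/s^(n+1)
L{t^2}=2!/s^3=2/s^3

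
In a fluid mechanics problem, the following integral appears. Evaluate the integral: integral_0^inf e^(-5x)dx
integral_0^inf e^(-5x) dx = [-1/5*e^(-5x)]_0^inf
= 0 - (-1/5) = 1/5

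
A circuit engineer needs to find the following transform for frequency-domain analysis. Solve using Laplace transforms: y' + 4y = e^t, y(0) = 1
Take L: sY - 1 + 4Y = 1/(s-1)
Y(s + 4) = 1/(s-1) + 1
Y = 1/((s-1)(s + 4)) + 1/(s + 4)
Partial fractions: 1/((s-1)(s + 4)) = (1/5)/(s-1) - (1/5)/(s + 4)
So Y = (1/5)/(s-1) + (4/5)/(s + 4)
Inverse Laplace transform (L^(-1){1/(s-1)} = e^t, L^(-1){1/(s + 4)} = e^(-4t)):

Answer: y(t) = (1/5)·e^t + (4/5)·e^(-4t)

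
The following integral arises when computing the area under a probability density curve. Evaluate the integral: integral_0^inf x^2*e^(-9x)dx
This is a Gamma integral. Substitute u = 9x (du = 9 dx):
integral_0^inf x^2 * e^(-9x) dx = (1/9^3) integral_0^inf u^2 * e^(-u) du
= Gamma(3)/9^3 = 2!/9^3 = 2/729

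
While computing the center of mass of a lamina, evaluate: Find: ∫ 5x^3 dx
Using power rule: ∫ 5x^3 dx = 5/4 x^4+C = (5/4)x^4+C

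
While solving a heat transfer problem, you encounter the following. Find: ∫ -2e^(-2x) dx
Since d/dx[e^(-2x)] = -2e^(-2x), we get 1 e^(-2x)+C

Answer: e^(-2x)+C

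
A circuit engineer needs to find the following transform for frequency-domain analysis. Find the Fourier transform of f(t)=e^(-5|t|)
Using the standard pair: F{e^(-a|t|)} = 2a/(a^2+omega^2)
With a = 5: F(omega) = 10/(25+omega^2)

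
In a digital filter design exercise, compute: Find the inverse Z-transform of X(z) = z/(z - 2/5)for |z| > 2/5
Standard pair: z/(z-a) <-> a^n*u[n] for causal signals
With a=2/5: x[n]=(2/5)^n*u[n]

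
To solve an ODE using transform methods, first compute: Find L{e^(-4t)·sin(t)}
First shifting: L{e^(at)f(t)}=F(s-a)
L{sin(t)}=1/(s²+1)
Shift: 1/((s+4)²+1)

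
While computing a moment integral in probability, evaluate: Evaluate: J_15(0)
J_n(0) = 0 for all n > 0 (Bessel function of first kind)
J_15(0) = 0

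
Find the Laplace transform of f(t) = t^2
L{t^n} = n!/s^(n+1)
L{t^2} = 2!/s^3 = 2/s^3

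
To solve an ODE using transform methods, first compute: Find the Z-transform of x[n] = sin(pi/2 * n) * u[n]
Z{sin(w0*n)*u[n]} = z*sin(w0)/(z^2 - 2z*cos(w0) + 1)
With w0 = pi/2: X(z) = z*sin(pi/2)/(z^2 - 2z*cos(pi/2) + 1)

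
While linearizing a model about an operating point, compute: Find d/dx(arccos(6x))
d/dx[arccos(u)]=-u'/√(1-u²), u=6x, u'=6

Answer: -6/√(1 - 36x²)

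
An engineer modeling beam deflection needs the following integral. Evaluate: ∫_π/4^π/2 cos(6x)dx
Antiderivative: sin(6x)/6
Evaluate at bounds: [sin(6·π/2)/6] - [sin(6·π/4)/6]
=((0) - (-1))/6=1/6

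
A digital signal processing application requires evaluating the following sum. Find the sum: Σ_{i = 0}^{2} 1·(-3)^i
Geometric series: S = a(1 - r^n)/(1 - r)
a = 1, r = -3, n = 3
S = 1(1+27)/4 = 7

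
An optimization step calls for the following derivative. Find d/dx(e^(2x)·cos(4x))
Product rule: (fg)'=f'g + fg'
f=e^(2x), f'=2·e^(2x)
g=cos(4x), g'=-4·sin(4x)

Answer: 2·e^(2x)·cos(4x) - 4·e^(2x)·sin(4x)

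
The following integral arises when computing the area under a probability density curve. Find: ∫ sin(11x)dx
Using substitution u=11x: ∫ sin(u) du/11=-cos(u)/11 + C

Answer: (-1/11)cos(11x) + C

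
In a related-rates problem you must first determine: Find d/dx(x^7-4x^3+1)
Power rule: d/dx(ax^n) = n·a·x^(n-1)
Term by term: 7·x^6-12·x^2

Answer: 7x^6-12x^2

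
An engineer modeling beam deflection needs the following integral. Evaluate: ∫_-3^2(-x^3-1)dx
Step 1: Find antiderivative F(x)=(-1/4)x^4 - x
Step 2: F(2) - F(-3)=-6 - (-69/4)=45/4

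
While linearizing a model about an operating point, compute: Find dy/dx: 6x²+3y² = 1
Differentiate: 12x+6y·(dy/dx)=0
dy/dx=-12x/(6y)=-2·(x/y)

Answer: dy/dx=-2·(x/y)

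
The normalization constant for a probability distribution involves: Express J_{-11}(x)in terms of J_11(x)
For integer n: J_{-n}(x) = (-1)^n J_n(x)
With n = 11: J_{-11}(x) = (-1)^11 J_11(x) = -J_11(x)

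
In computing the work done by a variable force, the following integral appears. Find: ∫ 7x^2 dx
Using power rule: ∫ 7x^2 dx = 7/3 x^3 + C = (7/3)x^3 + C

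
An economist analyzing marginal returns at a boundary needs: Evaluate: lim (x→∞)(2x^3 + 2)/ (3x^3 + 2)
Divide numerator and denominator by x^3:
lim (2+2/x^3)/(3+2/x^3)=2/3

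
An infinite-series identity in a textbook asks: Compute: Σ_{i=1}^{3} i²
Using formula: Σ i^2=n(n + 1)(2n + 1)/6=3·4·7/6=14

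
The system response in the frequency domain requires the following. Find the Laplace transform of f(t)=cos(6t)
L{cos(wt)} = s/(s²+w²)
L{cos(6t)} = s/(s²+36)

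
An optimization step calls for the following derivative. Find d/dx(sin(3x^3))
Chain rule: d/dx[sin(u)]=cos(u)·u' where u=3x^3
u'=9x^2

Answer: 9x^2·cos(3x^3)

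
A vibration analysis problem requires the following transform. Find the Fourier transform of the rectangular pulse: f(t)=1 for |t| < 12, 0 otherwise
F(omega) = integral from -12 to 12 of e^(-j * omega * t) dt
= 2 * sin(12 * omega)/omega = 24 * sinc(12 * omega/pi)

Answer: 2 * sin(12 * omega)/omega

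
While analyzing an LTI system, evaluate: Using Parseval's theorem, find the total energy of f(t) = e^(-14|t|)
Parseval's theorem: E=integral |f(t)|^2 dt=(1/2pi) integral |F(omega)|^2 domega
E=integral_{-inf}^{inf} e^(-28|t|) dt=2*integral_0^inf e^(-28t) dt=2/(2*14)=1/14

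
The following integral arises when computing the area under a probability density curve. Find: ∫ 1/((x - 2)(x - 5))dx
Partial fractions: 1/((x-2)(x-5))=A/(x-2) + B/(x-5)
A=-1/3, B=1/3
∫ [-1/3· 1/(x-2) + 1/3· 1/(x-5)] dx
=(1/3)[ln|x-5| - ln|x-2|] + C

Answer: (1/3)·ln|(x-5)/(x-2)| + C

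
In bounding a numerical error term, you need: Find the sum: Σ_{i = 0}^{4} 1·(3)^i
Geometric series: S = a(1 - r^n)/(1 - r)
a = 1, r = 3, n = 5
S = 1(1-243)/-2 = 121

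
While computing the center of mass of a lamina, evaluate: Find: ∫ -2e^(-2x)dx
Since d/dx[e^(-2x)] = -2e^(-2x), we get 1 e^(-2x)+C

Answer: e^(-2x)+C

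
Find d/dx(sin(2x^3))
Chain rule: d/dx[sin(u)]=cos(u)·u' where u=2x^3
u'=6x^2

Answer: 6x^2·cos(2x^3)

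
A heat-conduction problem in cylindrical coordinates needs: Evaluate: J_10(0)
J_n(0)=0 for all n > 0 (Bessel function of first kind)
J_10(0)=0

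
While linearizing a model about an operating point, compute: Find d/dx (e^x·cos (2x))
Product rule: (fg)' = f'g + fg'
f = e^x, f' = e^x
g = cos(2x), g' = -2·sin(2x)

Answer: e^x·cos(2x) - 2·e^x·sin(2x)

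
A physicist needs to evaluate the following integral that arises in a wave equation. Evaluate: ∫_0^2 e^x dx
Antiderivative: e^x
Evaluate: (e^2-1)

Answer: e^2-1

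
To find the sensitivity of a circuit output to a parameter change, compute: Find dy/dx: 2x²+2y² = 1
Differentiate: 4x+4y·(dy/dx) = 0
dy/dx = -4x/(4y) = -1·(x/y)

Answer: dy/dx = -1·(x/y)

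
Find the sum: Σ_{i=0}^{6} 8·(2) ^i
Geometric series: S=a(1 - r^n)/(1 - r)
a=8, r=2, n=7
S=8(1 - 128)/-1=1016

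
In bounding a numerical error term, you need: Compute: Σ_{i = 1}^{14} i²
Using formula: Σ i^2 = n(n + 1)(2n + 1)/6 = 14·15·29/6 = 1015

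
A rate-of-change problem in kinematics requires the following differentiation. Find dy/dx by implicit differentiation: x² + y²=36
Differentiate both sides: 2x + 2y·(dy/dx) = 0
Solve: dy/dx = -2x/(2y) = -x/y

Answer: dy/dx = -x/y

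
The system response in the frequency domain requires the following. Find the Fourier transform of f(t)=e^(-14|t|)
Using the standard pair: F{e^(-a|t|)} = 2a/(a^2+omega^2)
With a = 14: F(omega) = 28/(196+omega^2)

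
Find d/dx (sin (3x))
Chain rule: d/dx[sin(u)] = cos(u)·u' where u = 3x
u' = 3

Answer: 3·cos(3x)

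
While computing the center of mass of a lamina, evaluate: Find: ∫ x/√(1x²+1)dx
Let u=x² + 1, du=2x dx
∫ (1/2)·u^(-1/2) du=√u + C

Answer: √(x² + 1) + C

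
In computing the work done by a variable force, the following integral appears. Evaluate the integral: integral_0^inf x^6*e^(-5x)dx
This is a Gamma integral. Substitute u=5x (du=5 dx):
integral_0^inf x^6 * e^(-5x) dx=(1/5^7) integral_0^inf u^6 * e^(-u) du
=Gamma(7)/5^7=6!/5^7=720/78125

Answer: 144/15625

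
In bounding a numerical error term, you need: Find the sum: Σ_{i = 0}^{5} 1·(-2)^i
Geometric series: S = a(1 - r^n)/(1 - r)
a = 1, r = -2, n = 6
S = 1(1-64)/3 = -21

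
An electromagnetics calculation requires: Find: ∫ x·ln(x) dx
By parts: u = ln(x), dv = x dx
du = 1/x dx, v = x^2/2
= x^2·ln(x)/2 - ∫ x/2 dx
= x^2·ln(x)/2 - x^2/4 + C

Answer: x^2(ln(x)/2 - 1/4) + C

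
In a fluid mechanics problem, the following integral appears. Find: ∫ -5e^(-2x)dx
Since d/dx[e^(-2x)] = -2e^(-2x), we get 5/2 e^(-2x)+C

Answer: (5/2)e^(-2x)+C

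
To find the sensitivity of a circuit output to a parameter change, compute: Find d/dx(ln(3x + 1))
Chain rule: d/dx[ln(u)] = u'/u where u = 3x + 1
u' = 3

Answer: (3)/(3x + 1)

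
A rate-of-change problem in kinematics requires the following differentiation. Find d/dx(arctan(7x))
d/dx[arctan(u)] = u'/(1 + u²), u = 7x, u' = 7

Answer: 7/(1 + 49x²)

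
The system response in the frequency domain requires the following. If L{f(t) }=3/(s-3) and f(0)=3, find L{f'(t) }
L{f'(t)}=s·F(s) - f(0)=3s/(s-3) - 3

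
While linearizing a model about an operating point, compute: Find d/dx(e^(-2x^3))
Chain rule: d/dx[e^u] = e^u · u' where u = -2x^3
u' = -6x^2

Answer: -6x^2·e^(-2x^3)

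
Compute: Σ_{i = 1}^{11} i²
Using formula: Σ i^2=n(n+1)(2n+1)/6=11·12·23/6=506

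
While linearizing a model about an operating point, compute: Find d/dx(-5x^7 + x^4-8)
Power rule: d/dx(ax^n)=n·a·x^(n-1)
Term by term: -35·x^6+4·x^3

Answer: -35x^6+4x^3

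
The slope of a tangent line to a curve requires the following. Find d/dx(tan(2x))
Chain rule: d/dx[tan(u)] = sec²(u)·u' where u = 2x
u' = 2

Answer: 2·sec²(2x)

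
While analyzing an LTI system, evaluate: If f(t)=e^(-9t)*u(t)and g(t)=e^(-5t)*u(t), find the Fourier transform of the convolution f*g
By the convolution theorem: F{f*g} = F(omega)*G(omega)
F(omega) = 1/(9 + j*omega), G(omega) = 1/(5 + j*omega)
F{f*g} = 1/((9 + j*omega)(5 + j*omega))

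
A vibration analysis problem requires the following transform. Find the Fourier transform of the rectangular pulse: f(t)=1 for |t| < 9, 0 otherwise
F(omega) = integral from -9 to 9 of e^(-j * omega * t) dt
= 2 * sin(9 * omega)/omega = 18 * sinc(9 * omega/pi)

Answer: 2 * sin(9 * omega)/omega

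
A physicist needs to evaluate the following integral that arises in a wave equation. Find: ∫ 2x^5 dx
Using power rule: ∫ 2x^5 dx=2/6 x^6 + C=(1/3)x^6 + C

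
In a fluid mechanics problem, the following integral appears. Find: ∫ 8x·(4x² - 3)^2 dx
Let u=4x² - 3, du=8x dx
∫ u^2 du=u^3/3+C

Answer: (4x² - 3)^3/3+C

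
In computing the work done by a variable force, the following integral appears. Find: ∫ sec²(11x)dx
Since d/dx[tan(11x)] = 11sec²(11x), integral = tan(11x)/11+C

Answer: (1/11)tan(11x)+C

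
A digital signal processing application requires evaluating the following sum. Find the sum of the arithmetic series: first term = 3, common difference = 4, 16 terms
Last term: a_n=3 + (16 - 1)·4=63
Sum=n(a_1 + a_n)/2=16(3 + 63)/2=528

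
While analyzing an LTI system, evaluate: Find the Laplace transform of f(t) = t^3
L{t^n} = n!/s^(n+1)
L{t^3} = 3!/s^4 = 6/s^4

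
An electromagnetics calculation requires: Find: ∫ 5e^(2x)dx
Since d/dx[e^(2x)]=2e^(2x), we get 5/2 e^(2x)+C

Answer: (5/2)e^(2x)+C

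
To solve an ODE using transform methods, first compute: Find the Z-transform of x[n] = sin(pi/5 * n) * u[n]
Z{sin(w0 * n) * u[n]}=z * sin(w0)/(z^2 - 2z * cos(w0) + 1)
With w0=pi/5: X(z)=z * sin(pi/5)/(z^2 - 2z * cos(pi/5) + 1)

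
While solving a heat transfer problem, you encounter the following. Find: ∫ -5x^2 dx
Using power rule: ∫ -5x^2 dx = -5/3 x^3 + C = (-5/3)x^3 + C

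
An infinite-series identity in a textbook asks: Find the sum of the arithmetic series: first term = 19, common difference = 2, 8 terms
Last term: a_n=19+(8-1)·2=33
Sum=n(a_1+a_n)/2=8(19+33)/2=208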